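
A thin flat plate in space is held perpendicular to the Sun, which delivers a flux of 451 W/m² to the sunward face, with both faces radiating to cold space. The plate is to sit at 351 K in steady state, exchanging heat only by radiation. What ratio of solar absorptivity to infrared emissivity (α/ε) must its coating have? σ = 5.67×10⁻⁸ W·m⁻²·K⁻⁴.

α/ε ≈ 3.82

Balance: αS·A = εσ·2A·T⁴ ⇒ α/ε = 2σT⁴/S.
α/ε = 2·5.67×10⁻⁸·(351)⁴/451 = 2·5.67×10⁻⁸·1.518×10¹⁰/451.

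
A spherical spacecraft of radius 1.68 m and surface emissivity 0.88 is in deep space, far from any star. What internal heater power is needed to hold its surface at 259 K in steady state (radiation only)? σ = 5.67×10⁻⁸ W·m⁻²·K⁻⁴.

P = εσ·4πr²·T⁴.
4πr² = 35.47 m²; T⁴ = 4.500×10⁹ K⁴.
P = 0.88·5.67×10⁻⁸·35.47·4.500×10⁹.

P ≈ 7960 W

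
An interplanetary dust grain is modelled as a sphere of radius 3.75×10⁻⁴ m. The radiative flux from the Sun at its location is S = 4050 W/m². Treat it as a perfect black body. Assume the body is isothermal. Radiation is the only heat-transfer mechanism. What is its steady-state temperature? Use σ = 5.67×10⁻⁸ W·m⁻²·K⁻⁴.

T ≈ 366 K

At equilibrium, absorbed power = emitted power.
Absorbing cross-section = πr² = 4.418×10⁻⁷ m²; emitting surface = 4πr² = 1.767×10⁻⁶ m² (ratio 4).
S·A_cross = εσ·A_surf·T⁴  ⇒  T⁴ = S/(4σ).
T⁴ = 1.00·4050/(4·5.67×10⁻⁸) = 1.786×10¹⁰ K⁴.
T = (1.786×10¹⁰)^(1/4).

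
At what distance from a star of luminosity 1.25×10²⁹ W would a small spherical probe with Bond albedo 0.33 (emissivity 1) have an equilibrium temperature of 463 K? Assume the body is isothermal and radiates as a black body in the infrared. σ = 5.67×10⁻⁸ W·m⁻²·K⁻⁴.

For an isothermal black-emitting sphere, (1−a)S·πr² = σ·4πr²·T⁴ ⇒ S = 4σT⁴/(1−a).
S = 4·5.67×10⁻⁸·(463)⁴/0.670 = 15560 W/m².
Flux falls as S = L/(4πd²), so d = √(L/(4πS)) = √(1.25×10²⁹/(4π·15560)).

d ≈ 8.00×10¹¹ m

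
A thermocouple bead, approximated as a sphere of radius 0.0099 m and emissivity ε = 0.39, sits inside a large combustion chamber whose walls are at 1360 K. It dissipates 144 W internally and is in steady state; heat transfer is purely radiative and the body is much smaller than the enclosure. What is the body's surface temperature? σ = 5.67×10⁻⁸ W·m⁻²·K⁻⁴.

T ≈ 1720 K

For a small grey body in a large enclosure, net radiated power = εσA(T⁴ − T_w⁴).
Steady state: P = εσA(T⁴ − T_w⁴) with A = 4πr² = 0.001232 m².
T⁴ = P/(εσA) + T_w⁴ = 144/(0.39·5.67×10⁻⁸·0.001232) + (1360)⁴
    = 5.287×10¹² + 3.421×10¹² = 8.708×10¹² K⁴.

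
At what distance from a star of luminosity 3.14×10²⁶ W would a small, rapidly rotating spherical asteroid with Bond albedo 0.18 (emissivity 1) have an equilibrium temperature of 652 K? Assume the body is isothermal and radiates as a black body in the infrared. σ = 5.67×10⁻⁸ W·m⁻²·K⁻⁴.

d ≈ 2.24×10¹⁰ m

For an isothermal black-emitting sphere, (1−a)S·πr² = σ·4πr²·T⁴ ⇒ S = 4σT⁴/(1−a).
S = 4·5.67×10⁻⁸·(652)⁴/0.820 = 49980 W/m².
Flux falls as S = L/(4πd²), so d = √(L/(4πS)) = √(3.14×10²⁶/(4π·49980)).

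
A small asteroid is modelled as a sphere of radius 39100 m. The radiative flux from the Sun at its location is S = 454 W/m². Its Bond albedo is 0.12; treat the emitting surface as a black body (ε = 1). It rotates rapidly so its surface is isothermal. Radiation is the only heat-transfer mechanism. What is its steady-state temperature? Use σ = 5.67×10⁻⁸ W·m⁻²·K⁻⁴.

T ≈ 205 K

At equilibrium, absorbed power = emitted power.
Absorbing cross-section = πr² = 4.803×10⁹ m²; emitting surface = 4πr² = 1.921×10¹⁰ m² (ratio 4).
(1−a)S·A_cross = εσ·A_surf·T⁴  ⇒  T⁴ = (1−a)S/(4σ).
T⁴ = 0.880·454/(4·5.67×10⁻⁸) = 1.762×10⁹ K⁴.
T = (1.762×10⁹)^(1/4).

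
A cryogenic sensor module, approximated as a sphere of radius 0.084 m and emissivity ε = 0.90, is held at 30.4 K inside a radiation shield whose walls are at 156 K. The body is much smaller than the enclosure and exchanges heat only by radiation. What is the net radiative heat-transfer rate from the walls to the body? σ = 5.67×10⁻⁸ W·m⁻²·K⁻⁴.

P_net ≈ 2.68 W

For a small grey body in a large enclosure: P_net = εσA(T_body⁴ − T_wall⁴).
A = 4πr² = 0.08867 m²; T_body⁴ − T_wall⁴ = 8.541×10⁵ − 5.922×10⁸ = -5.914×10⁸ K⁴.
|P_net| = 0.90·5.67×10⁻⁸·0.08867·5.914×10⁸.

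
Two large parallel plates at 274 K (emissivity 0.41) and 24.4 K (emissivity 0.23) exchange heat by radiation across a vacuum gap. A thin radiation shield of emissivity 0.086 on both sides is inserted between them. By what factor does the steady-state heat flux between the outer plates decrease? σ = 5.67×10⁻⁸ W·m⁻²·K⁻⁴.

factor ≈ 4.85

Without shield: q₀ = σΔ(T⁴)/(1/ε₁+1/ε₂−1) with denominator 5.787.
With shield the two gaps are in series; the resistances add: (1/ε₁+1/ε_s−1)+(1/ε_s+1/ε₂−1) = 13.07+14.98 = 28.04.
Heat-flux ratio q₀/q = 28.04/5.787.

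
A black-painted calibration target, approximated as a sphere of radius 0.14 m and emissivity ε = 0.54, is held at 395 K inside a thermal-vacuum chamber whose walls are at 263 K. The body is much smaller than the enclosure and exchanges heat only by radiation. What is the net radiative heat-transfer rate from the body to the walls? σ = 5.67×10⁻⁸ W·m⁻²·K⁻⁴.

P_net ≈ 148 W

For a small grey body in a large enclosure: P_net = εσA(T_body⁴ − T_wall⁴).
A = 4πr² = 0.2463 m²; T_body⁴ − T_wall⁴ = 2.434×10¹⁰ − 4.784×10⁹ = 1.956×10¹⁰ K⁴.
|P_net| = 0.54·5.67×10⁻⁸·0.2463·1.956×10¹⁰.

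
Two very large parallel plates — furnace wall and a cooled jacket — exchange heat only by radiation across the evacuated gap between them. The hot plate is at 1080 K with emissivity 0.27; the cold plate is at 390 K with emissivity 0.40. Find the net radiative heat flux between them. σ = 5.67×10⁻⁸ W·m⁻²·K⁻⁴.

For two infinite grey parallel plates, q = σ(T₁⁴ − T₂⁴)/(1/ε₁ + 1/ε₂ − 1).
T₁⁴ − T₂⁴ = 1.360×10¹² − 2.313×10¹⁰ = 1.337×10¹² K⁴.
1/ε₁ + 1/ε₂ − 1 = 3.704 + 2.500 − 1 = 5.204.
q = 5.67×10⁻⁸ × 1.337×10¹² / 5.204.

q ≈ 14600 W/m²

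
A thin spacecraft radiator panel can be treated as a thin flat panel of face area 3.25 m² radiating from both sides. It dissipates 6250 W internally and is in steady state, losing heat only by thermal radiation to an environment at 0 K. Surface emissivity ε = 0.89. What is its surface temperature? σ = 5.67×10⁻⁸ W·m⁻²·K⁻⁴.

Steady state: internal power = radiated power, P = εσA T⁴.
Radiating area A = 2·3.25 = 6.500 m².
T⁴ = P/(εσA) = 6250/(0.89·5.67×10⁻⁸·6.500) = 1.905×10¹⁰ K⁴.
T = (1.905×10¹⁰)^(1/4).

T ≈ 372 K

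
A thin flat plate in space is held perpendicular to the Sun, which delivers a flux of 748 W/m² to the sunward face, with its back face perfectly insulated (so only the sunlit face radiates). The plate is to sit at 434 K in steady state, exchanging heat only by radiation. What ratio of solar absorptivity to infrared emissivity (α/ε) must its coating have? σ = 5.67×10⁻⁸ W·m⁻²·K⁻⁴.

α/ε ≈ 2.69

Balance: αS·A = εσ·1A·T⁴ ⇒ α/ε = σT⁴/S.
α/ε = 5.67×10⁻⁸·(434)⁴/748 = 5.67×10⁻⁸·3.548×10¹⁰/748.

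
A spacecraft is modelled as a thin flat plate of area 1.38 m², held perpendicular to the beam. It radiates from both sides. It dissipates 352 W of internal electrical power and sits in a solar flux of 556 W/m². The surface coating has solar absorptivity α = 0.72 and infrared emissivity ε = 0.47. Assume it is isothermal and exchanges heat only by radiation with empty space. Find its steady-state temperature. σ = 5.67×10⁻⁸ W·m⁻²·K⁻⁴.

At steady state, absorbed solar power + internal power = radiated power.
Absorbed: α·S·A_cross = 0.72·556·1.380 = 552.4 W (cross-section A).
Total input = 552.4 + 352 = 904.4 W.
Radiated: εσ·A_surf·T⁴ with A_surf = 2A = 2.760 m².
T⁴ = 904.4/(0.47·5.67×10⁻⁸·2.760) = 1.230×10¹⁰ K⁴.

T ≈ 333 K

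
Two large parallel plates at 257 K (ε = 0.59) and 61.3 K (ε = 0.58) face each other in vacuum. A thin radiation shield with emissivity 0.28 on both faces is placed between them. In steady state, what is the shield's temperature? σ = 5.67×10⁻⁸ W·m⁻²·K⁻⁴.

In steady state the net flux on the hot side equals that on the cold side.
σ(T₁⁴−T_s⁴)/D₁ = σ(T_s⁴−T₂⁴)/D₂, with D₁ = 1/ε₁+1/ε_s−1 = 4.266, D₂ = 1/ε_s+1/ε₂−1 = 4.296.
Solve for T_s⁴: T_s⁴ = (D₂·T₁⁴ + D₁·T₂⁴)/(D₁+D₂) = 2.196×10⁹ K⁴.

T_s ≈ 216 K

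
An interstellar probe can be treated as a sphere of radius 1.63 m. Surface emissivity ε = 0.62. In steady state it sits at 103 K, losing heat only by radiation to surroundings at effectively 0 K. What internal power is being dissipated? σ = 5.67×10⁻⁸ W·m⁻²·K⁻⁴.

Steady state: P = εσA T⁴.
A = 4πr² = 33.39 m²; T⁴ = (103)⁴ = 1.126×10⁸ K⁴.
P = 0.62 × 5.67×10⁻⁸ × 33.39 × 1.126×10⁸.

P ≈ 132 W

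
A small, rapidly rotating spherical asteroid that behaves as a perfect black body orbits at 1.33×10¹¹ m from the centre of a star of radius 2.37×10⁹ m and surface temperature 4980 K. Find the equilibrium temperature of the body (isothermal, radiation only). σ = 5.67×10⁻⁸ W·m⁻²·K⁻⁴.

The star's surface emits σT_*⁴; at distance d the flux is S = σT_*⁴(R_*/d)².
S = 5.67×10⁻⁸·(4980)⁴·(2.37×10⁹/1.33×10¹¹)² = 11070 W/m².
For an isothermal sphere T⁴ = (1−a)S/(4σ) = 4.883×10¹⁰ K⁴.

T ≈ 470 K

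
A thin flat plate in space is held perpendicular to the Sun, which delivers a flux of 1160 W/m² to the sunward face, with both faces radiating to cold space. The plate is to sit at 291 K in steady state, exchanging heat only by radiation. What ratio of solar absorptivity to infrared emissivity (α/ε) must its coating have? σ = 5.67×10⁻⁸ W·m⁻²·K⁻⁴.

Balance: αS·A = εσ·2A·T⁴ ⇒ α/ε = 2σT⁴/S.
α/ε = 2·5.67×10⁻⁸·(291)⁴/1160 = 2·5.67×10⁻⁸·7.171×10⁹/1160.

α/ε ≈ 0.701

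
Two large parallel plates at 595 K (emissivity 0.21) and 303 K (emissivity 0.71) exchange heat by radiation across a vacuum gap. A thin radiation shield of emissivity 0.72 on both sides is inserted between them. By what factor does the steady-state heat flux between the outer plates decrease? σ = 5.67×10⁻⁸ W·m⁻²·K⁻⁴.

factor ≈ 1.34

Without shield: q₀ = σΔ(T⁴)/(1/ε₁+1/ε₂−1) with denominator 5.170.
With shield the two gaps are in series; the resistances add: (1/ε₁+1/ε_s−1)+(1/ε_s+1/ε₂−1) = 5.151+1.797 = 6.948.
Heat-flux ratio q₀/q = 6.948/5.170.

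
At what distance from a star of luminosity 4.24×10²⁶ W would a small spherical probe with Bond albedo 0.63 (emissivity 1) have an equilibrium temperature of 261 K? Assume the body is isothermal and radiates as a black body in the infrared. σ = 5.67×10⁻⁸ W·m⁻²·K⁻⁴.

d ≈ 1.09×10¹¹ m

For an isothermal black-emitting sphere, (1−a)S·πr² = σ·4πr²·T⁴ ⇒ S = 4σT⁴/(1−a).
S = 4·5.67×10⁻⁸·(261)⁴/0.370 = 2844 W/m².
Flux falls as S = L/(4πd²), so d = √(L/(4πS)) = √(4.24×10²⁶/(4π·2844)).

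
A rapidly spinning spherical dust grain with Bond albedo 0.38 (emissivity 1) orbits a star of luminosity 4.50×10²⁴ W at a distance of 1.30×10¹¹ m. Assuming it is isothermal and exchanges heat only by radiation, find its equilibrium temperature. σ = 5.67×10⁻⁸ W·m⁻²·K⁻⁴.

First find the stellar flux at distance d: S = L/(4πd²) = 4.50×10²⁴/(4π·(1.30×10¹¹)²) = 21.19 W/m².
For an isothermal sphere, absorbed (1−a)S·πr² = emitted σ·4πr²·T⁴, so T⁴ = (1−a)S/(4σ).
T⁴ = 0.620·21.19/(4·5.67×10⁻⁸) = 5.792×10⁷ K⁴.

T ≈ 87.2 K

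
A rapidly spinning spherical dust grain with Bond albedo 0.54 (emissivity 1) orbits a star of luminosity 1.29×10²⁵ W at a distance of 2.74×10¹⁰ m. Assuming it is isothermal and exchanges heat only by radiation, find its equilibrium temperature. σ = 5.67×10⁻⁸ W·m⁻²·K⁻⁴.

T ≈ 229 K

First find the stellar flux at distance d: S = L/(4πd²) = 1.29×10²⁵/(4π·(2.74×10¹⁰)²) = 1367 W/m².
For an isothermal sphere, absorbed (1−a)S·πr² = emitted σ·4πr²·T⁴, so T⁴ = (1−a)S/(4σ).
T⁴ = 0.460·1367/(4·5.67×10⁻⁸) = 2.773×10⁹ K⁴.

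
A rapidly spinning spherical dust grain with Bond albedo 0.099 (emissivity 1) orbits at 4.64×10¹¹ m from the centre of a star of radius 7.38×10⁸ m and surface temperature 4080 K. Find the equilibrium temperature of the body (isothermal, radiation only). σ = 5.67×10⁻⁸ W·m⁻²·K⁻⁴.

The star's surface emits σT_*⁴; at distance d the flux is S = σT_*⁴(R_*/d)².
S = 5.67×10⁻⁸·(4080)⁴·(7.38×10⁸/4.64×10¹¹)² = 39.75 W/m².
For an isothermal sphere T⁴ = (1−a)S/(4σ) = 1.579×10⁸ K⁴.

T ≈ 112 K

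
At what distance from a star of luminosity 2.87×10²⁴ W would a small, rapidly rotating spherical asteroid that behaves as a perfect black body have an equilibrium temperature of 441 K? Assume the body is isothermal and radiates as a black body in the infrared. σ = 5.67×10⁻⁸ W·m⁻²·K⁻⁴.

d ≈ 5.16×10⁹ m

For an isothermal black-emitting sphere, (1−a)S·πr² = σ·4πr²·T⁴ ⇒ S = 4σT⁴/(1−a).
S = 4·5.67×10⁻⁸·(441)⁴/1.00 = 8578 W/m².
Flux falls as S = L/(4πd²), so d = √(L/(4πS)) = √(2.87×10²⁴/(4π·8578)).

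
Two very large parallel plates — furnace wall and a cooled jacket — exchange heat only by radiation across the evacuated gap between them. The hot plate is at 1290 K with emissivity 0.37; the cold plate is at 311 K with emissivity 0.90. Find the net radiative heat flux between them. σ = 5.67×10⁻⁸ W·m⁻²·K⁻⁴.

q ≈ 55600 W/m²

For two infinite grey parallel plates, q = σ(T₁⁴ − T₂⁴)/(1/ε₁ + 1/ε₂ − 1).
T₁⁴ − T₂⁴ = 2.769×10¹² − 9.355×10⁹ = 2.760×10¹² K⁴.
1/ε₁ + 1/ε₂ − 1 = 2.703 + 1.111 − 1 = 2.814.
q = 5.67×10⁻⁸ × 2.760×10¹² / 2.814.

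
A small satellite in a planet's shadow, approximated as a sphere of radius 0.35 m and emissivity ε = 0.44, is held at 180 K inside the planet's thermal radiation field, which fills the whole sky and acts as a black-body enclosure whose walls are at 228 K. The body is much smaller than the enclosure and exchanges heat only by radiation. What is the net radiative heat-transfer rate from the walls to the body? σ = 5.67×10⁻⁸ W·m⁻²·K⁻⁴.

For a small grey body in a large enclosure: P_net = εσA(T_body⁴ − T_wall⁴).
A = 4πr² = 1.539 m²; T_body⁴ − T_wall⁴ = 1.050×10⁹ − 2.702×10⁹ = -1.653×10⁹ K⁴.
|P_net| = 0.44·5.67×10⁻⁸·1.539·1.653×10⁹.

P_net ≈ 63.5 W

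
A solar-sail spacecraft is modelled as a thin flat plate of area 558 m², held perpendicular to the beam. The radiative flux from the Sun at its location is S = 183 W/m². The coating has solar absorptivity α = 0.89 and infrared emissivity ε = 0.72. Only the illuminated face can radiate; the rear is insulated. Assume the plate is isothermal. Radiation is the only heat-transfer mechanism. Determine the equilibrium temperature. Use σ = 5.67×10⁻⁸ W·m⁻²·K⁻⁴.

T ≈ 251 K

At equilibrium, absorbed power = emitted power.
Absorbing cross-section = A = 558.0 m²; emitting surface = A = 558.0 m² (ratio 1).
αS·A_cross = εσ·A_surf·T⁴  ⇒  T⁴ = αS/(ε·1σ).
T⁴ = 0.890·183/(0.72·1·5.67×10⁻⁸) = 3.990×10⁹ K⁴.
T = (3.990×10⁹)^(1/4).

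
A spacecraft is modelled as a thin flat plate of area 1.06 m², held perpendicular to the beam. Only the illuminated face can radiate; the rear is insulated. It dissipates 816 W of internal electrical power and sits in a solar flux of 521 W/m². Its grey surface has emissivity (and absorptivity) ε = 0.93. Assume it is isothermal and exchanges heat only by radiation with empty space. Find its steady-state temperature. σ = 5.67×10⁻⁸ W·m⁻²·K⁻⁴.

At steady state, absorbed solar power + internal power = radiated power.
Absorbed: α·S·A_cross = 0.93·521·1.060 = 513.6 W (cross-section A).
Total input = 513.6 + 816 = 1330 W.
Radiated: εσ·A_surf·T⁴ with A_surf = A = 1.060 m².
T⁴ = 1330/(0.93·5.67×10⁻⁸·1.060) = 2.379×10¹⁰ K⁴.

T ≈ 393 K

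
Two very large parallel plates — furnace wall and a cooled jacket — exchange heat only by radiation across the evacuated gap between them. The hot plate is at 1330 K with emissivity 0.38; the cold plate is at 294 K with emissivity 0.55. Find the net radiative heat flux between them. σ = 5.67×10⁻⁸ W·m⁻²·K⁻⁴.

q ≈ 51300 W/m²

For two infinite grey parallel plates, q = σ(T₁⁴ − T₂⁴)/(1/ε₁ + 1/ε₂ − 1).
T₁⁴ − T₂⁴ = 3.129×10¹² − 7.471×10⁹ = 3.122×10¹² K⁴.
1/ε₁ + 1/ε₂ − 1 = 2.632 + 1.818 − 1 = 3.450.
q = 5.67×10⁻⁸ × 3.122×10¹² / 3.450.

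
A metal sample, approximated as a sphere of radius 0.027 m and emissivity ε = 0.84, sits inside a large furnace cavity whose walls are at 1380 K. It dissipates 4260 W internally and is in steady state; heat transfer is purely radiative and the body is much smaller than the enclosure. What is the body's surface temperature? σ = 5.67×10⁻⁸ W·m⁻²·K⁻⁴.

For a small grey body in a large enclosure, net radiated power = εσA(T⁴ − T_w⁴).
Steady state: P = εσA(T⁴ − T_w⁴) with A = 4πr² = 0.009161 m².
T⁴ = P/(εσA) + T_w⁴ = 4260/(0.84·5.67×10⁻⁸·0.009161) + (1380)⁴
    = 9.764×10¹² + 3.627×10¹² = 1.339×10¹³ K⁴.

T ≈ 1910 K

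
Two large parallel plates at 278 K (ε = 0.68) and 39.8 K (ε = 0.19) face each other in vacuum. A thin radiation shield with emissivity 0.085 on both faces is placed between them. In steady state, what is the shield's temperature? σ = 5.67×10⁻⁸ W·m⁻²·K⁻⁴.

In steady state the net flux on the hot side equals that on the cold side.
σ(T₁⁴−T_s⁴)/D₁ = σ(T_s⁴−T₂⁴)/D₂, with D₁ = 1/ε₁+1/ε_s−1 = 12.24, D₂ = 1/ε_s+1/ε₂−1 = 16.03.
Solve for T_s⁴: T_s⁴ = (D₂·T₁⁴ + D₁·T₂⁴)/(D₁+D₂) = 3.388×10⁹ K⁴.

T_s ≈ 241 K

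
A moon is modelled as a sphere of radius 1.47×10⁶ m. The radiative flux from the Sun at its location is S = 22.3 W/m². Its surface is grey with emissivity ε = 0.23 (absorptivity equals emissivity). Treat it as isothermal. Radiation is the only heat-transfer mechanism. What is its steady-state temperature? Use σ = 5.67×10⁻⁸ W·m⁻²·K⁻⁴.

T ≈ 99.6 K

At equilibrium, absorbed power = emitted power.
Absorbing cross-section = πr² = 6.789×10¹² m²; emitting surface = 4πr² = 2.715×10¹³ m² (ratio 4).
εS·A_cross = εσ·A_surf·T⁴  ⇒  T⁴ = S/(4σ)   (ε cancels).
T⁴ = 22.3/(4·5.67×10⁻⁸) = 9.832×10⁷ K⁴.
T = (9.832×10⁷)^(1/4).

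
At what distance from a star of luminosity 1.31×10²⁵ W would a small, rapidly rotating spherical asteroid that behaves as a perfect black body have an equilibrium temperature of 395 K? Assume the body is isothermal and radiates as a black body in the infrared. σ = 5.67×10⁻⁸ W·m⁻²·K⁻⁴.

For an isothermal black-emitting sphere, (1−a)S·πr² = σ·4πr²·T⁴ ⇒ S = 4σT⁴/(1−a).
S = 4·5.67×10⁻⁸·(395)⁴/1.00 = 5521 W/m².
Flux falls as S = L/(4πd²), so d = √(L/(4πS)) = √(1.31×10²⁵/(4π·5521)).

d ≈ 1.37×10¹⁰ m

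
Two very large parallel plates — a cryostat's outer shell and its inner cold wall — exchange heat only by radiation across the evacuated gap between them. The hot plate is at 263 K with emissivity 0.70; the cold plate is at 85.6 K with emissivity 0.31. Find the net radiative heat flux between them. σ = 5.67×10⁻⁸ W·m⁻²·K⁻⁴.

q ≈ 73.4 W/m²

For two infinite grey parallel plates, q = σ(T₁⁴ − T₂⁴)/(1/ε₁ + 1/ε₂ − 1).
T₁⁴ − T₂⁴ = 4.784×10⁹ − 5.369×10⁷ = 4.731×10⁹ K⁴.
1/ε₁ + 1/ε₂ − 1 = 1.429 + 3.226 − 1 = 3.654.
q = 5.67×10⁻⁸ × 4.731×10⁹ / 3.654.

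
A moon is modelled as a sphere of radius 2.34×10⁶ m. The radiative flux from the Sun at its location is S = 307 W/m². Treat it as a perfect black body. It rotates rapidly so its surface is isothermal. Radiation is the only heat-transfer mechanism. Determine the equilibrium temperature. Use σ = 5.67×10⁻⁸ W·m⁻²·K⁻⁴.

At equilibrium, absorbed power = emitted power.
Absorbing cross-section = πr² = 1.720×10¹³ m²; emitting surface = 4πr² = 6.881×10¹³ m² (ratio 4).
S·A_cross = εσ·A_surf·T⁴  ⇒  T⁴ = S/(4σ).
T⁴ = 1.00·307/(4·5.67×10⁻⁸) = 1.354×10⁹ K⁴.
T = (1.354×10⁹)^(1/4).

T ≈ 192 K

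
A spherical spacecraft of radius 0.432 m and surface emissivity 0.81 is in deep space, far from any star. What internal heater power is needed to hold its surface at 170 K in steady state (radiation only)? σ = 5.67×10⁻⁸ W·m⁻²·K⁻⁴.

P = εσ·4πr²·T⁴.
4πr² = 2.345 m²; T⁴ = 8.352×10⁸ K⁴.
P = 0.81·5.67×10⁻⁸·2.345·8.352×10⁸.

P ≈ 90.0 W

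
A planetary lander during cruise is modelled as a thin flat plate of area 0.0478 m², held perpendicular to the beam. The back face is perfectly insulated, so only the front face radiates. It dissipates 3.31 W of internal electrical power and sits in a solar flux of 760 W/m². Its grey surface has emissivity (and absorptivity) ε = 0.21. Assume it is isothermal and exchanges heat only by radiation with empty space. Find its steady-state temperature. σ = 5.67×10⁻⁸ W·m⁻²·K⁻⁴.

At steady state, absorbed solar power + internal power = radiated power.
Absorbed: α·S·A_cross = 0.21·760·0.04780 = 7.629 W (cross-section A).
Total input = 7.629 + 3.31 = 10.94 W.
Radiated: εσ·A_surf·T⁴ with A_surf = A = 0.04780 m².
T⁴ = 10.94/(0.21·5.67×10⁻⁸·0.04780) = 1.922×10¹⁰ K⁴.

T ≈ 372 K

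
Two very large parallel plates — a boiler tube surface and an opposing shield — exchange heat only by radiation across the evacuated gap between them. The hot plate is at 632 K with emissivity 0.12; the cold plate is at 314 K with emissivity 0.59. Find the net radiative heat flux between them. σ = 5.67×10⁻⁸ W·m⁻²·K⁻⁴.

For two infinite grey parallel plates, q = σ(T₁⁴ − T₂⁴)/(1/ε₁ + 1/ε₂ − 1).
T₁⁴ − T₂⁴ = 1.595×10¹¹ − 9.721×10⁹ = 1.498×10¹¹ K⁴.
1/ε₁ + 1/ε₂ − 1 = 8.333 + 1.695 − 1 = 9.028.
q = 5.67×10⁻⁸ × 1.498×10¹¹ / 9.028.

q ≈ 941 W/m²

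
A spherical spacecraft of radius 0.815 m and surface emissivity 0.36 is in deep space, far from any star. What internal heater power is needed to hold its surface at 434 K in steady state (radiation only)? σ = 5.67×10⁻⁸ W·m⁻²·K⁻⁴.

P ≈ 6040 W

P = εσ·4πr²·T⁴.
4πr² = 8.347 m²; T⁴ = 3.548×10¹⁰ K⁴.
P = 0.36·5.67×10⁻⁸·8.347·3.548×10¹⁰.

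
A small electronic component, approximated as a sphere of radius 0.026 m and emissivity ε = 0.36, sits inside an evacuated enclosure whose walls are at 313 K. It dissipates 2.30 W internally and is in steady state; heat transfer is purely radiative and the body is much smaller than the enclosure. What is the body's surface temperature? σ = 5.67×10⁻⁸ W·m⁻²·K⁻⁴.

T ≈ 389 K

For a small grey body in a large enclosure, net radiated power = εσA(T⁴ − T_w⁴).
Steady state: P = εσA(T⁴ − T_w⁴) with A = 4πr² = 0.008495 m².
T⁴ = P/(εσA) + T_w⁴ = 2.30/(0.36·5.67×10⁻⁸·0.008495) + (313)⁴
    = 1.326×10¹⁰ + 9.598×10⁹ = 2.286×10¹⁰ K⁴.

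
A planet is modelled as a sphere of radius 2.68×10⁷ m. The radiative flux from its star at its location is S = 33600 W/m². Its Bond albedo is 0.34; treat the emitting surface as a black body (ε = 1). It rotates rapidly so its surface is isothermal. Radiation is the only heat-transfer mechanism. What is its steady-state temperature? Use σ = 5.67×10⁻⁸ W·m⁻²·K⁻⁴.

At equilibrium, absorbed power = emitted power.
Absorbing cross-section = πr² = 2.256×10¹⁵ m²; emitting surface = 4πr² = 9.026×10¹⁵ m² (ratio 4).
(1−a)S·A_cross = εσ·A_surf·T⁴  ⇒  T⁴ = (1−a)S/(4σ).
T⁴ = 0.660·33600/(4·5.67×10⁻⁸) = 9.778×10¹⁰ K⁴.
T = (9.778×10¹⁰)^(1/4).

T ≈ 559 K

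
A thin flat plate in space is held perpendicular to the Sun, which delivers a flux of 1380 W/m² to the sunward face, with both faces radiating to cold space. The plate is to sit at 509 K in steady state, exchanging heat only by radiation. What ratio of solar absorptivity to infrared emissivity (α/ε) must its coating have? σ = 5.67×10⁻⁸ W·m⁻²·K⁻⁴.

α/ε ≈ 5.52

Balance: αS·A = εσ·2A·T⁴ ⇒ α/ε = 2σT⁴/S.
α/ε = 2·5.67×10⁻⁸·(509)⁴/1380 = 2·5.67×10⁻⁸·6.712×10¹⁰/1380.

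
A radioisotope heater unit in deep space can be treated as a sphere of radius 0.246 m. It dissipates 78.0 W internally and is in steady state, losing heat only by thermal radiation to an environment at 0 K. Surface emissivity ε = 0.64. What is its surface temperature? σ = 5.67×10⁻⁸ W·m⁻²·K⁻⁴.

Steady state: internal power = radiated power, P = εσA T⁴.
Radiating area A = 4πr² = 0.7605 m².
T⁴ = P/(εσA) = 78.0/(0.64·5.67×10⁻⁸·0.7605) = 2.827×10⁹ K⁴.
T = (2.827×10⁹)^(1/4).

T ≈ 231 K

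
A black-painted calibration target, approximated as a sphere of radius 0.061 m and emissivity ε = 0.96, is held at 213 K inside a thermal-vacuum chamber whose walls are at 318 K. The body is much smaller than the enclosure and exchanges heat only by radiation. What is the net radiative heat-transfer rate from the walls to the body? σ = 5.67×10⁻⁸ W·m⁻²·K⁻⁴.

For a small grey body in a large enclosure: P_net = εσA(T_body⁴ − T_wall⁴).
A = 4πr² = 0.04676 m²; T_body⁴ − T_wall⁴ = 2.058×10⁹ − 1.023×10¹⁰ = -8.168×10⁹ K⁴.
|P_net| = 0.96·5.67×10⁻⁸·0.04676·8.168×10⁹.

P_net ≈ 20.8 W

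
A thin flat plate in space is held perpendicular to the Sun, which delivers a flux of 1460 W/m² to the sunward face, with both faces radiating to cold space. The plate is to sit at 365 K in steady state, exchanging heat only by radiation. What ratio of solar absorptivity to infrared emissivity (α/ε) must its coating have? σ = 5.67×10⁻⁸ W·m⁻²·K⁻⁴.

Balance: αS·A = εσ·2A·T⁴ ⇒ α/ε = 2σT⁴/S.
α/ε = 2·5.67×10⁻⁸·(365)⁴/1460 = 2·5.67×10⁻⁸·1.775×10¹⁰/1460.

α/ε ≈ 1.38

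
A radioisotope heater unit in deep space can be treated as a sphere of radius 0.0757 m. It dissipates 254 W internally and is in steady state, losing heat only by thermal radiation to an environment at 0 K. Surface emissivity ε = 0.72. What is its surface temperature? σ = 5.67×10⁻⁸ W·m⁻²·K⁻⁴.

T ≈ 542 K

Steady state: internal power = radiated power, P = εσA T⁴.
Radiating area A = 4πr² = 0.07201 m².
T⁴ = P/(εσA) = 254/(0.72·5.67×10⁻⁸·0.07201) = 8.640×10¹⁰ K⁴.
T = (8.640×10¹⁰)^(1/4).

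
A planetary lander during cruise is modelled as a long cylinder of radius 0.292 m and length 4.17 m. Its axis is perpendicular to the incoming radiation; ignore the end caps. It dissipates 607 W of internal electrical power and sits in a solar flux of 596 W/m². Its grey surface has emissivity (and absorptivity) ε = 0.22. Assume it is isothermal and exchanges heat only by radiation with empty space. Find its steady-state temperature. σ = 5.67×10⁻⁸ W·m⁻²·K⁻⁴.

At steady state, absorbed solar power + internal power = radiated power.
Absorbed: α·S·A_cross = 0.22·596·2.435 = 319.3 W (cross-section 2rL).
Total input = 319.3 + 607 = 926.3 W.
Radiated: εσ·A_surf·T⁴ with A_surf = 2πrL = 7.651 m².
T⁴ = 926.3/(0.22·5.67×10⁻⁸·7.651) = 9.706×10⁹ K⁴.

T ≈ 314 K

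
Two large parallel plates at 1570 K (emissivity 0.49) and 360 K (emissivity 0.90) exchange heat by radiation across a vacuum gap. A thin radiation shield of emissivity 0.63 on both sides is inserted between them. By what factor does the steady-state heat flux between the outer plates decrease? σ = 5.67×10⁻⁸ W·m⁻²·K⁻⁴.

Without shield: q₀ = σΔ(T⁴)/(1/ε₁+1/ε₂−1) with denominator 2.152.
With shield the two gaps are in series; the resistances add: (1/ε₁+1/ε_s−1)+(1/ε_s+1/ε₂−1) = 2.628+1.698 = 4.327.
Heat-flux ratio q₀/q = 4.327/2.152.

factor ≈ 2.01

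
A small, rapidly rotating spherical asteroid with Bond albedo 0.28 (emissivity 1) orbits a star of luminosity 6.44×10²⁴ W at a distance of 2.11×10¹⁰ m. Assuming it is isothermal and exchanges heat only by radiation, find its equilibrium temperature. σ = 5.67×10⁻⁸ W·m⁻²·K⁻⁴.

First find the stellar flux at distance d: S = L/(4πd²) = 6.44×10²⁴/(4π·(2.11×10¹⁰)²) = 1151 W/m².
For an isothermal sphere, absorbed (1−a)S·πr² = emitted σ·4πr²·T⁴, so T⁴ = (1−a)S/(4σ).
T⁴ = 0.720·1151/(4·5.67×10⁻⁸) = 3.654×10⁹ K⁴.

T ≈ 246 K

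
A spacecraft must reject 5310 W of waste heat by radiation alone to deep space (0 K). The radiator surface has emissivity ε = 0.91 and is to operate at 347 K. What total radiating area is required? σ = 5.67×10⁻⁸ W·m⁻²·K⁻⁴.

P = εσA T⁴ ⇒ A = P/(εσT⁴).
T⁴ = 1.450×10¹⁰ K⁴.
A = 5310/(0.91 × 5.67×10⁻⁸ × 1.450×10¹⁰).

A ≈ 7.10 m²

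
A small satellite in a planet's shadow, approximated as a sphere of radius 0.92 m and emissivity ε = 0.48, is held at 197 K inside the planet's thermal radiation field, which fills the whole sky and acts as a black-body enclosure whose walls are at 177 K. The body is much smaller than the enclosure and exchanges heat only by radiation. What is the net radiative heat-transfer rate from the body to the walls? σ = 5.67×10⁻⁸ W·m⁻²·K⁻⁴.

For a small grey body in a large enclosure: P_net = εσA(T_body⁴ − T_wall⁴).
A = 4πr² = 10.64 m²; T_body⁴ − T_wall⁴ = 1.506×10⁹ − 9.815×10⁸ = 5.246×10⁸ K⁴.
|P_net| = 0.48·5.67×10⁻⁸·10.64·5.246×10⁸.

P_net ≈ 152 W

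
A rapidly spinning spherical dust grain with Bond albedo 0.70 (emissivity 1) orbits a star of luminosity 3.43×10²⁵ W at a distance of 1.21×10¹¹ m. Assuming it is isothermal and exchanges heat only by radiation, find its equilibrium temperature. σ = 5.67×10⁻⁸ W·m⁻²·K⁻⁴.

First find the stellar flux at distance d: S = L/(4πd²) = 3.43×10²⁵/(4π·(1.21×10¹¹)²) = 186.4 W/m².
For an isothermal sphere, absorbed (1−a)S·πr² = emitted σ·4πr²·T⁴, so T⁴ = (1−a)S/(4σ).
T⁴ = 0.300·186.4/(4·5.67×10⁻⁸) = 2.466×10⁸ K⁴.

T ≈ 125 K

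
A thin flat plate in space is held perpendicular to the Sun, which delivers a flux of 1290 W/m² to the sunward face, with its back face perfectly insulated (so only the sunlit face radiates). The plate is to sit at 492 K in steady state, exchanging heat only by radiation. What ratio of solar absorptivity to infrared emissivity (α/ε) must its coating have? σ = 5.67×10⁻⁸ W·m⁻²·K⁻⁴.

Balance: αS·A = εσ·1A·T⁴ ⇒ α/ε = σT⁴/S.
α/ε = 5.67×10⁻⁸·(492)⁴/1290 = 5.67×10⁻⁸·5.859×10¹⁰/1290.

α/ε ≈ 2.58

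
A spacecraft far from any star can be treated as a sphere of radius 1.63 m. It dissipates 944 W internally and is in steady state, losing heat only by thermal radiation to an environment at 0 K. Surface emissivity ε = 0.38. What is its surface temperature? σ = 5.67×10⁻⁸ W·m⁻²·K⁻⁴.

Steady state: internal power = radiated power, P = εσA T⁴.
Radiating area A = 4πr² = 33.39 m².
T⁴ = P/(εσA) = 944/(0.38·5.67×10⁻⁸·33.39) = 1.312×10⁹ K⁴.
T = (1.312×10⁹)^(1/4).

T ≈ 190 K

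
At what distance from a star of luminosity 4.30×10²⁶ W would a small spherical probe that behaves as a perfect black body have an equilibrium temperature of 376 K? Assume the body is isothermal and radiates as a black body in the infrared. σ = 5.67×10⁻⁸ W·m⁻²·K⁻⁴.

d ≈ 8.69×10¹⁰ m

For an isothermal black-emitting sphere, (1−a)S·πr² = σ·4πr²·T⁴ ⇒ S = 4σT⁴/(1−a).
S = 4·5.67×10⁻⁸·(376)⁴/1.00 = 4533 W/m².
Flux falls as S = L/(4πd²), so d = √(L/(4πS)) = √(4.30×10²⁶/(4π·4533)).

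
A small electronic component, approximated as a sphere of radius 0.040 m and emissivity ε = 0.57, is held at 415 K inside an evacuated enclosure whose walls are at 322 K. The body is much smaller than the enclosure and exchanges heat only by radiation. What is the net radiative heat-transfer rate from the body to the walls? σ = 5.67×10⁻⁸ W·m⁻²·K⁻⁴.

P_net ≈ 12.3 W

For a small grey body in a large enclosure: P_net = εσA(T_body⁴ − T_wall⁴).
A = 4πr² = 0.02011 m²; T_body⁴ − T_wall⁴ = 2.966×10¹⁰ − 1.075×10¹⁰ = 1.891×10¹⁰ K⁴.
|P_net| = 0.57·5.67×10⁻⁸·0.02011·1.891×10¹⁰.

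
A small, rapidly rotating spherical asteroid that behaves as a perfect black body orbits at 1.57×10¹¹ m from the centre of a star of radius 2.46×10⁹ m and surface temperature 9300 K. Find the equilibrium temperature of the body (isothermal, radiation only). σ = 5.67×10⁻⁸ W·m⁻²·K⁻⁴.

The star's surface emits σT_*⁴; at distance d the flux is S = σT_*⁴(R_*/d)².
S = 5.67×10⁻⁸·(9300)⁴·(2.46×10⁹/1.57×10¹¹)² = 1.041×10⁵ W/m².
For an isothermal sphere T⁴ = (1−a)S/(4σ) = 4.591×10¹¹ K⁴.

T ≈ 823 K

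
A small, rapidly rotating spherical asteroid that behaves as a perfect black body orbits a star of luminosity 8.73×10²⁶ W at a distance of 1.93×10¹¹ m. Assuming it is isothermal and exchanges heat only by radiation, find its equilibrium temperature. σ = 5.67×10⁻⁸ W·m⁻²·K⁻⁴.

First find the stellar flux at distance d: S = L/(4πd²) = 8.73×10²⁶/(4π·(1.93×10¹¹)²) = 1865 W/m².
For an isothermal sphere, absorbed (1−a)S·πr² = emitted σ·4πr²·T⁴, so T⁴ = (1−a)S/(4σ).
T⁴ = 1.00·1865/(4·5.67×10⁻⁸) = 8.223×10⁹ K⁴.

T ≈ 301 K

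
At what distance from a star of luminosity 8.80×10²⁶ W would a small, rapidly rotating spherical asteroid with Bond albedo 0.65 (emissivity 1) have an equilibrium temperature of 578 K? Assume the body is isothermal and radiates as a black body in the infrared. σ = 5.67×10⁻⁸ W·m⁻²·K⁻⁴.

For an isothermal black-emitting sphere, (1−a)S·πr² = σ·4πr²·T⁴ ⇒ S = 4σT⁴/(1−a).
S = 4·5.67×10⁻⁸·(578)⁴/0.350 = 72320 W/m².
Flux falls as S = L/(4πd²), so d = √(L/(4πS)) = √(8.80×10²⁶/(4π·72320)).

d ≈ 3.11×10¹⁰ m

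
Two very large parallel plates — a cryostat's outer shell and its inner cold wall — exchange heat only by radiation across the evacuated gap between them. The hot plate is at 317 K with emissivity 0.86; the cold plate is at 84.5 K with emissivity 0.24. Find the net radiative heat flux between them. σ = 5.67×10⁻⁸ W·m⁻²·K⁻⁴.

q ≈ 132 W/m²

For two infinite grey parallel plates, q = σ(T₁⁴ − T₂⁴)/(1/ε₁ + 1/ε₂ − 1).
T₁⁴ − T₂⁴ = 1.010×10¹⁰ − 5.098×10⁷ = 1.005×10¹⁰ K⁴.
1/ε₁ + 1/ε₂ − 1 = 1.163 + 4.167 − 1 = 4.329.
q = 5.67×10⁻⁸ × 1.005×10¹⁰ / 4.329.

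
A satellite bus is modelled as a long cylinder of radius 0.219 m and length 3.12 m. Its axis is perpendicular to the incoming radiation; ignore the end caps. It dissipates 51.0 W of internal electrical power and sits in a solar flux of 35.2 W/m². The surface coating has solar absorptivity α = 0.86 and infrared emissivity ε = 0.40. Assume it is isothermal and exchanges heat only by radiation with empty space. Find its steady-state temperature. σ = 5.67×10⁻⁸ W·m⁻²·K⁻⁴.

T ≈ 175 K

At steady state, absorbed solar power + internal power = radiated power.
Absorbed: α·S·A_cross = 0.86·35.2·1.367 = 41.37 W (cross-section 2rL).
Total input = 41.37 + 51.0 = 92.37 W.
Radiated: εσ·A_surf·T⁴ with A_surf = 2πrL = 4.293 m².
T⁴ = 92.37/(0.40·5.67×10⁻⁸·4.293) = 9.486×10⁸ K⁴.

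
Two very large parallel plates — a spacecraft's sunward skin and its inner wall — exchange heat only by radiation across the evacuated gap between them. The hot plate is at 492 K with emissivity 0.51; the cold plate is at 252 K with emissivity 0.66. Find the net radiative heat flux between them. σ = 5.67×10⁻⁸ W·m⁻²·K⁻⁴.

For two infinite grey parallel plates, q = σ(T₁⁴ − T₂⁴)/(1/ε₁ + 1/ε₂ − 1).
T₁⁴ − T₂⁴ = 5.859×10¹⁰ − 4.033×10⁹ = 5.456×10¹⁰ K⁴.
1/ε₁ + 1/ε₂ − 1 = 1.961 + 1.515 − 1 = 2.476.
q = 5.67×10⁻⁸ × 5.456×10¹⁰ / 2.476.

q ≈ 1250 W/m²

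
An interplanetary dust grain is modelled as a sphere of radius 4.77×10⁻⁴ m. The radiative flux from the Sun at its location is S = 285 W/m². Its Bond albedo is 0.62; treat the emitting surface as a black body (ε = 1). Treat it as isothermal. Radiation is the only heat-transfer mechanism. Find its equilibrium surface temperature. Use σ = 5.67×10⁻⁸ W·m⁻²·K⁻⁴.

At equilibrium, absorbed power = emitted power.
Absorbing cross-section = πr² = 7.148×10⁻⁷ m²; emitting surface = 4πr² = 2.859×10⁻⁶ m² (ratio 4).
(1−a)S·A_cross = εσ·A_surf·T⁴  ⇒  T⁴ = (1−a)S/(4σ).
T⁴ = 0.380·285/(4·5.67×10⁻⁸) = 4.775×10⁸ K⁴.
T = (4.775×10⁸)^(1/4).

T ≈ 148 K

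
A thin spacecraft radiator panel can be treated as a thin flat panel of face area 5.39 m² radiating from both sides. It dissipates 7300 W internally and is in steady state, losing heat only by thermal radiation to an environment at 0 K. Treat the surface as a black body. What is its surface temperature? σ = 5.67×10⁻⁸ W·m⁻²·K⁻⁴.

T ≈ 331 K

Steady state: internal power = radiated power, P = εσA T⁴.
Radiating area A = 2·5.39 = 10.78 m².
T⁴ = P/(εσA) = 7300/(1.0·5.67×10⁻⁸·10.78) = 1.194×10¹⁰ K⁴.
T = (1.194×10¹⁰)^(1/4).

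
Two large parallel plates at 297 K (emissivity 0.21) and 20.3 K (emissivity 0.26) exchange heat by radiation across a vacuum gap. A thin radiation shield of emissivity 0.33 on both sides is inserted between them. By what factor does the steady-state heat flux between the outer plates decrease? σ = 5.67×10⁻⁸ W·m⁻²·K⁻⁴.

factor ≈ 1.67

Without shield: q₀ = σΔ(T⁴)/(1/ε₁+1/ε₂−1) with denominator 7.608.
With shield the two gaps are in series; the resistances add: (1/ε₁+1/ε_s−1)+(1/ε_s+1/ε₂−1) = 6.792+5.876 = 12.67.
Heat-flux ratio q₀/q = 12.67/7.608.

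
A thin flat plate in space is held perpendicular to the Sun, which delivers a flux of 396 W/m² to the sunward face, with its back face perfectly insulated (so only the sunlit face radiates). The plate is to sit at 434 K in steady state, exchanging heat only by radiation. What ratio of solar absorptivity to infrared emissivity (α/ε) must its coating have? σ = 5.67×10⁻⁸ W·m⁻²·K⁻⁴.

α/ε ≈ 5.08

Balance: αS·A = εσ·1A·T⁴ ⇒ α/ε = σT⁴/S.
α/ε = 5.67×10⁻⁸·(434)⁴/396 = 5.67×10⁻⁸·3.548×10¹⁰/396.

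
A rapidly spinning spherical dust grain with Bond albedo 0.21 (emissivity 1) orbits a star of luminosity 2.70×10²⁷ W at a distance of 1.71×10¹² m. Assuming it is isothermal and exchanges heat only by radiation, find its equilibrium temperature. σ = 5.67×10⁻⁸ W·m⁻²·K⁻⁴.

T ≈ 126 K

First find the stellar flux at distance d: S = L/(4πd²) = 2.70×10²⁷/(4π·(1.71×10¹²)²) = 73.48 W/m².
For an isothermal sphere, absorbed (1−a)S·πr² = emitted σ·4πr²·T⁴, so T⁴ = (1−a)S/(4σ).
T⁴ = 0.790·73.48/(4·5.67×10⁻⁸) = 2.559×10⁸ K⁴.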